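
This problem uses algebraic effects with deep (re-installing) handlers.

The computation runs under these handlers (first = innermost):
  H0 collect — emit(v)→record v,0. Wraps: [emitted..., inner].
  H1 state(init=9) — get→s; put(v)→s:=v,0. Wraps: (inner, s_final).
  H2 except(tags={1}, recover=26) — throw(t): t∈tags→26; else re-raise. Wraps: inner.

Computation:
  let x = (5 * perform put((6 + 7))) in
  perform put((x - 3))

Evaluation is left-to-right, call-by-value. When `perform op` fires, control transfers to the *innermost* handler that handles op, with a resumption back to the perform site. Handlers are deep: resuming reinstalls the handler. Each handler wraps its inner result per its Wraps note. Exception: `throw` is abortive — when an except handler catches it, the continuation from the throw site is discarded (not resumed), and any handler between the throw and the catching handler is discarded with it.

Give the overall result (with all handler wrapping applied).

Answer: ([0], -3)

Working:
put(13) @ H1 ⇒ s:=13
put(-3) @ H1 ⇒ s:=-3
H0 returns [0]
H1 returns ([0], -3)
H2 returns ([0], -3)
= ([0], -3)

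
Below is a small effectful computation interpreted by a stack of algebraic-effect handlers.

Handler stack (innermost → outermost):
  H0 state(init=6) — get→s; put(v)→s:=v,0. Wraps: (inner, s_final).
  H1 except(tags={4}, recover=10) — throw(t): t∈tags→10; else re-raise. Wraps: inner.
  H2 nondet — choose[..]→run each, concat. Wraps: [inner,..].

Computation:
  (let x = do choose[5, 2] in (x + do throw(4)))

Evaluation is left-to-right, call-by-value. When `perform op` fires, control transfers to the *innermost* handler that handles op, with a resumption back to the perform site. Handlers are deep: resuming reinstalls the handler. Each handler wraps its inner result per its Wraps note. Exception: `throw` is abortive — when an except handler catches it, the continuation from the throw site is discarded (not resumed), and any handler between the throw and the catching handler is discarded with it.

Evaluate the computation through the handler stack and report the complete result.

Answer: [10, 10]

Step-by-step:
choose[5, 2] @ H2
  branch[0] choose=5:
    throw(4) @ H1 caught ⇒ 10
    H2 returns [10]
  branch[1] choose=2:
    throw(4) @ H1 caught ⇒ 10
    H2 returns [10]
= [10, 10]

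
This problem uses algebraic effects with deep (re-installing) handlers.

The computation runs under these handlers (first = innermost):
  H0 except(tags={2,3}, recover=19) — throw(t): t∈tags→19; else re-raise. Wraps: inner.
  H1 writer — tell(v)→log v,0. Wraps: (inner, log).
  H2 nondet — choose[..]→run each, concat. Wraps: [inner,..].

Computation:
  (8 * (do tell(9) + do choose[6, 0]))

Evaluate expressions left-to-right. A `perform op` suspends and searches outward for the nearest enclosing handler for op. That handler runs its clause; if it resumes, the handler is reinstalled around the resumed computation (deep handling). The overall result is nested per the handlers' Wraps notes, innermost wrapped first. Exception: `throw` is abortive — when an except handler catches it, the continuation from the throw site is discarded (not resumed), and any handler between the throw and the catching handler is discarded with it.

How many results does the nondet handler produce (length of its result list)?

Answer: 2

Working:
tell(9) @ H1 ⇒ log+=9
choose[6, 0] @ H2
  branch[0] choose=6:
    H0 returns 48
    H1 returns (48, (9))
    H2 returns [(48, (9))]
  branch[1] choose=0:
    H0 returns 0
    H1 returns (0, (9))
    H2 returns [(0, (9))]
= [(48, (9)), (0, (9))]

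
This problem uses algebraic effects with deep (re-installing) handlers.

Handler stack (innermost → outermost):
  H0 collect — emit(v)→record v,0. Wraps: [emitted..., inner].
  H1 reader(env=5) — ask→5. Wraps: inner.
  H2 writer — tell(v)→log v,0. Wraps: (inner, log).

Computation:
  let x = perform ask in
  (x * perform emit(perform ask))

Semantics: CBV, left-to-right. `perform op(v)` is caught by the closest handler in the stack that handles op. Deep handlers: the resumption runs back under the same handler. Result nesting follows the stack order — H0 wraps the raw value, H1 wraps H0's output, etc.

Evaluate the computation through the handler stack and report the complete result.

Answer: ([5, 0], ())

Step-by-step:
ask @ H1 ⇒ 5
ask @ H1 ⇒ 5
emit(5) @ H0 ⇒ out+=5
H0 returns [5, 0]
H1 returns [5, 0]
H2 returns ([5, 0], ())
= ([5, 0], ())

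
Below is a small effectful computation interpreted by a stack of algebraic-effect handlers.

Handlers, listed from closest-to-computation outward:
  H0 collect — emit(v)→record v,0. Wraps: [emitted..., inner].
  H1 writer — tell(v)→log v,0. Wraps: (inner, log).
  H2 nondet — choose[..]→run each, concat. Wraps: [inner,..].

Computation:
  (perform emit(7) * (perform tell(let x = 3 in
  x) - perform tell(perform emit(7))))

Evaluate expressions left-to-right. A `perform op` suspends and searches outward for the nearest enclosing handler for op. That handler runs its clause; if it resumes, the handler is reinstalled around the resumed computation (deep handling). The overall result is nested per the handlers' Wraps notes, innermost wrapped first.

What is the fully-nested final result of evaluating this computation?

Answer: [([7, 7, 0], (3, 0))]

Working:
emit(7) @ H0 ⇒ out+=7
tell(3) @ H1 ⇒ log+=3
emit(7) @ H0 ⇒ out+=7
tell(0) @ H1 ⇒ log+=0
H0 returns [7, 7, 0]
H1 returns ([7, 7, 0], (3, 0))
H2 returns [([7, 7, 0], (3, 0))]
= [([7, 7, 0], (3, 0))]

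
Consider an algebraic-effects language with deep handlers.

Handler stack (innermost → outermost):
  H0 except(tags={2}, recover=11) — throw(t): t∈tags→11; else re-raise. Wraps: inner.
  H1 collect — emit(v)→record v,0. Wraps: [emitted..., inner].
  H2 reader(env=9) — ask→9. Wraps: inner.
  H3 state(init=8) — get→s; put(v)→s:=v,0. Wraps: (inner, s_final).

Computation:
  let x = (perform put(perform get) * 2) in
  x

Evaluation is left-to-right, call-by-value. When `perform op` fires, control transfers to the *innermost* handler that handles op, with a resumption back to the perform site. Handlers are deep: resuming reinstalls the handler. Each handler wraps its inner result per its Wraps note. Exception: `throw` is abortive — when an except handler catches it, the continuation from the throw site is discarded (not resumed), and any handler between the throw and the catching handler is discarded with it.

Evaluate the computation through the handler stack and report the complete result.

Answer: ([0], 8)

Evaluation trace:
get @ H3 ⇒ 8
put(8) @ H3 ⇒ s:=8
H0 returns 0
H1 returns [0]
H2 returns [0]
H3 returns ([0], 8)
= ([0], 8)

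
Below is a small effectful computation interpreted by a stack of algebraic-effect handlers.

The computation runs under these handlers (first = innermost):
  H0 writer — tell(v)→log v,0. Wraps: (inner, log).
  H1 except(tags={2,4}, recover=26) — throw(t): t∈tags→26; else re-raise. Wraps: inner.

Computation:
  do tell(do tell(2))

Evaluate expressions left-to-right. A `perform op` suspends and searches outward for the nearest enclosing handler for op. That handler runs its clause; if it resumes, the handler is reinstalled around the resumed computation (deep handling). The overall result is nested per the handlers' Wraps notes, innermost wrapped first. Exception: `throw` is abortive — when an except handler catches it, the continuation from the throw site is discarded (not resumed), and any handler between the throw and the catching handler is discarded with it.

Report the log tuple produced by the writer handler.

Answer: (2, 0)

Evaluation trace:
tell(2) @ H0 ⇒ log+=2
tell(0) @ H0 ⇒ log+=0
H0 returns (0, (2, 0))
H1 returns (0, (2, 0))
= (0, (2, 0))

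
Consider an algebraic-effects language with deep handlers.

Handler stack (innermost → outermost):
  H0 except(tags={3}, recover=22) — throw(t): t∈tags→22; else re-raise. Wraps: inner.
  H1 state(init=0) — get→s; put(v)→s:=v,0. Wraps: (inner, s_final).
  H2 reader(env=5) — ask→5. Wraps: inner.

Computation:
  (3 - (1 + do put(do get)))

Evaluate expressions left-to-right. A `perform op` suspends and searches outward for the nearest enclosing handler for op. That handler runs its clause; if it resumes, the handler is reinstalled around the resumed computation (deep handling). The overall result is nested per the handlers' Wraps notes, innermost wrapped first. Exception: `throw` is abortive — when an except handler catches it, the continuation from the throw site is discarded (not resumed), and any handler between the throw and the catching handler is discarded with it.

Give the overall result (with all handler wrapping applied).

Step-by-step:
get @ H1 ⇒ 0
put(0) @ H1 ⇒ s:=0
H0 returns 2
H1 returns (2, 0)
H2 returns (2, 0)
= (2, 0)

Answer: (2, 0)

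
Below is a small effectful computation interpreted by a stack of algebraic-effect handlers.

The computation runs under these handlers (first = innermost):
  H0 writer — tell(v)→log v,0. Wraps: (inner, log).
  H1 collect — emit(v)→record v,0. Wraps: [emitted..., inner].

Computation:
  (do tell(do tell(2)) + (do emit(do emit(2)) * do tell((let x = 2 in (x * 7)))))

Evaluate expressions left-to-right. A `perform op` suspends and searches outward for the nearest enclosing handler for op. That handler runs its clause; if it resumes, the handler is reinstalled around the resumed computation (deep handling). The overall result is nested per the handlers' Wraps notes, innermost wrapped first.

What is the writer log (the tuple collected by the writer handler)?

Answer: (2, 0, 14)

Step-by-step:
tell(2) @ H0 ⇒ log+=2
tell(0) @ H0 ⇒ log+=0
emit(2) @ H1 ⇒ out+=2
emit(0) @ H1 ⇒ out+=0
tell(14) @ H0 ⇒ log+=14
H0 returns (0, (2, 0, 14))
H1 returns [2, 0, (0, (2, 0, 14))]
= [2, 0, (0, (2, 0, 14))]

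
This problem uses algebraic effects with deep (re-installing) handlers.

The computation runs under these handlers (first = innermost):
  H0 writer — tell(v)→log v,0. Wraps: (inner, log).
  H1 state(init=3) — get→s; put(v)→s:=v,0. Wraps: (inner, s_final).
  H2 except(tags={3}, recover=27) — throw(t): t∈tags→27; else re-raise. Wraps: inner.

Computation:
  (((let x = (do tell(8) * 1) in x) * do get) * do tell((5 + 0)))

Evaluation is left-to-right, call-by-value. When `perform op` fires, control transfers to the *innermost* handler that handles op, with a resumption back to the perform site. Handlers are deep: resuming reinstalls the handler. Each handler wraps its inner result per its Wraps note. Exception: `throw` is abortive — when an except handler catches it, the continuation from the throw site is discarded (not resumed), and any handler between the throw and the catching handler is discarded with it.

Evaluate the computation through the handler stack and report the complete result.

Answer: ((0, (8, 5)), 3)

Working:
tell(8) @ H0 ⇒ log+=8
get @ H1 ⇒ 3
tell(5) @ H0 ⇒ log+=5
H0 returns (0, (8, 5))
H1 returns ((0, (8, 5)), 3)
H2 returns ((0, (8, 5)), 3)
= ((0, (8, 5)), 3)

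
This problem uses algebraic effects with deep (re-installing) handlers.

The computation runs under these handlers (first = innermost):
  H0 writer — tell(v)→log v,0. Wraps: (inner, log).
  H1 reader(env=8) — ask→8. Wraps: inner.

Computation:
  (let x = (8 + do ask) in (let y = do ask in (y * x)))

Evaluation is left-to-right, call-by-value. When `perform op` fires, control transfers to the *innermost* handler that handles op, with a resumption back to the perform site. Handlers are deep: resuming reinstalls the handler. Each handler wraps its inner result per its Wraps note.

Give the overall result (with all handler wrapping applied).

Answer: (128, ())

Working:
ask @ H1 ⇒ 8
ask @ H1 ⇒ 8
H0 returns (128, ())
H1 returns (128, ())
= (128, ())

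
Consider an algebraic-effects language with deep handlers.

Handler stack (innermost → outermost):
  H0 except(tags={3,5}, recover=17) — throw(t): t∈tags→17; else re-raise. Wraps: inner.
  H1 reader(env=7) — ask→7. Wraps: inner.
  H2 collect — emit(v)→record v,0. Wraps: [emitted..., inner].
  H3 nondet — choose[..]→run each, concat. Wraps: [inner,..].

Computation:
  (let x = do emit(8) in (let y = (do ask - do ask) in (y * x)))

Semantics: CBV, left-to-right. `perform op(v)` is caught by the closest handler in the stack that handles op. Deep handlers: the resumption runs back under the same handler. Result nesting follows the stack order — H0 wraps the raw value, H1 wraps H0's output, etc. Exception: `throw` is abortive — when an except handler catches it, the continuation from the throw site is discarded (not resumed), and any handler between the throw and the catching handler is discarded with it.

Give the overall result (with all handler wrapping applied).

Answer: [[8, 0]]

Evaluation trace:
emit(8) @ H2 ⇒ out+=8
ask @ H1 ⇒ 7
ask @ H1 ⇒ 7
H0 returns 0
H1 returns 0
H2 returns [8, 0]
H3 returns [[8, 0]]
= [[8, 0]]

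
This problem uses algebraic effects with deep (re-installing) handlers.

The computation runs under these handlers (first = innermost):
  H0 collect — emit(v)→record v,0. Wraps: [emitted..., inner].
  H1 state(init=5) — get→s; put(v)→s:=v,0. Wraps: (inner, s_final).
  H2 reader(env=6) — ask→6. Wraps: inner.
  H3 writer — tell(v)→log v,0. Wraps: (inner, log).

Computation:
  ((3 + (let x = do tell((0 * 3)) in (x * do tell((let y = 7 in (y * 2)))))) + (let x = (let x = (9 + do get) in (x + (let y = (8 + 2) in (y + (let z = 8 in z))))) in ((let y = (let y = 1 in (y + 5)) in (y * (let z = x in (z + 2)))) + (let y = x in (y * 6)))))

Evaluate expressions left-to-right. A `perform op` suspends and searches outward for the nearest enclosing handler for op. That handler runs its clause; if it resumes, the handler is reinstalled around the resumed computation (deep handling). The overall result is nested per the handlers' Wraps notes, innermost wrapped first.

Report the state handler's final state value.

Answer: 5

Evaluation trace:
tell(0) @ H3 ⇒ log+=0
tell(14) @ H3 ⇒ log+=14
get @ H1 ⇒ 5
H0 returns [399]
H1 returns ([399], 5)
H2 returns ([399], 5)
H3 returns (([399], 5), (0, 14))
= (([399], 5), (0, 14))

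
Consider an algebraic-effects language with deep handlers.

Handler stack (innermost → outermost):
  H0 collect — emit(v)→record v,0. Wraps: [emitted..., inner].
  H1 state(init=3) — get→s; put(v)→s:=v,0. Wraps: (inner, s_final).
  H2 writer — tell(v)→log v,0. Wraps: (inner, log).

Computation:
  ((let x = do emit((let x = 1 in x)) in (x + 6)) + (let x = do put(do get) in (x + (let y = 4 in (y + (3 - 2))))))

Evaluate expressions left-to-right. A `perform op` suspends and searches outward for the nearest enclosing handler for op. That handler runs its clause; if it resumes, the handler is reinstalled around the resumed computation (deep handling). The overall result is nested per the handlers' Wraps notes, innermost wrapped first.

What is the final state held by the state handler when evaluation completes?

Step-by-step:
emit(1) @ H0 ⇒ out+=1
get @ H1 ⇒ 3
put(3) @ H1 ⇒ s:=3
H0 returns [1, 11]
H1 returns ([1, 11], 3)
H2 returns (([1, 11], 3), ())
= (([1, 11], 3), ())

Answer: 3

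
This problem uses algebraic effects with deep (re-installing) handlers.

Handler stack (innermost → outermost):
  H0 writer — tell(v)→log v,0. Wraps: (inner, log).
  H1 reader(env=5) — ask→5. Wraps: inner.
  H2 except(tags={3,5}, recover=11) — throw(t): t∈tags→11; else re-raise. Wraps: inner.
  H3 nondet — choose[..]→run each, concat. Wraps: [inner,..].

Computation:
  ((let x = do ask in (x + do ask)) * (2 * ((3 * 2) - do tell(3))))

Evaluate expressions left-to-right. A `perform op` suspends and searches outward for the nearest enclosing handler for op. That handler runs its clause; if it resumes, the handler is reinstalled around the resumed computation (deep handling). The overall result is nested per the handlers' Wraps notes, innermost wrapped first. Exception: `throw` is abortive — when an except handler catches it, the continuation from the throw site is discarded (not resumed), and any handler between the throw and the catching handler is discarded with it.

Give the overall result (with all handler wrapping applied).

Step-by-step:
ask @ H1 ⇒ 5
ask @ H1 ⇒ 5
tell(3) @ H0 ⇒ log+=3
H0 returns (120, (3))
H1 returns (120, (3))
H2 returns (120, (3))
H3 returns [(120, (3))]
= [(120, (3))]

Answer: [(120, (3))]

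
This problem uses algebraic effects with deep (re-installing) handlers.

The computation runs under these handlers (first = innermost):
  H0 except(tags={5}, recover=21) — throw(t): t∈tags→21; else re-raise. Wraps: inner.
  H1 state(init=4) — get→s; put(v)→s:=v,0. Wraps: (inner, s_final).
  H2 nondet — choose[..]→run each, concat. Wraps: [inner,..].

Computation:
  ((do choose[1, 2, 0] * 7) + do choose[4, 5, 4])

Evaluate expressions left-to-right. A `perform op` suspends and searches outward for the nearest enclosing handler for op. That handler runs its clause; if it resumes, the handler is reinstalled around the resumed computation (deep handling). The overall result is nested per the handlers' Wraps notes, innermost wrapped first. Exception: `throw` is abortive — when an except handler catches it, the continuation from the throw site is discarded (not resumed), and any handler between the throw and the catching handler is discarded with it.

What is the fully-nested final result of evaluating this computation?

Answer: [(11, 4), (12, 4), (11, 4), (18, 4), (19, 4), (18, 4), (4, 4), (5, 4), (4, 4)]

Step-by-step:
choose[1, 2, 0] @ H2
  branch[0] choose=1:
    choose[4, 5, 4] @ H2
      branch[0] choose=4:
        H0 returns 11
        H1 returns (11, 4)
        H2 returns [(11, 4)]
      branch[1] choose=5:
        H0 returns 12
        H1 returns (12, 4)
        H2 returns [(12, 4)]
      branch[2] choose=4:
        H0 returns 11
        H1 returns (11, 4)
        H2 returns [(11, 4)]
  branch[1] choose=2:
    choose[4, 5, 4] @ H2
      branch[0] choose=4:
        H0 returns 18
        H1 returns (18, 4)
        H2 returns [(18, 4)]
      branch[1] choose=5:
        H0 returns 19
        H1 returns (19, 4)
        H2 returns [(19, 4)]
      branch[2] choose=4:
        H0 returns 18
        H1 returns (18, 4)
        H2 returns [(18, 4)]
  branch[2] choose=0:
    choose[4, 5, 4] @ H2
      branch[0] choose=4:
        H0 returns 4
        H1 returns (4, 4)
        H2 returns [(4, 4)]
      branch[1] choose=5:
        H0 returns 5
        H1 returns (5, 4)
        H2 returns [(5, 4)]
      branch[2] choose=4:
        H0 returns 4
        H1 returns (4, 4)
        H2 returns [(4, 4)]
= [(11, 4), (12, 4), (11, 4), (18, 4), (19, 4), (18, 4), (4, 4), (5, 4), (4, 4)]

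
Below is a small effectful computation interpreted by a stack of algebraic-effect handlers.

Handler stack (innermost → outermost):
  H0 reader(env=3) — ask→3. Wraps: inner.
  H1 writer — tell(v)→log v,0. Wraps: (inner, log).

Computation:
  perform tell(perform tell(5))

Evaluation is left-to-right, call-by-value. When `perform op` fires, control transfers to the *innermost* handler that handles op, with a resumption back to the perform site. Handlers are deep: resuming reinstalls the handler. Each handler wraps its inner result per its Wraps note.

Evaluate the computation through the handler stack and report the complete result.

Answer: (0, (5, 0))

Step-by-step:
tell(5) @ H1 ⇒ log+=5
tell(0) @ H1 ⇒ log+=0
H0 returns 0
H1 returns (0, (5, 0))
= (0, (5, 0))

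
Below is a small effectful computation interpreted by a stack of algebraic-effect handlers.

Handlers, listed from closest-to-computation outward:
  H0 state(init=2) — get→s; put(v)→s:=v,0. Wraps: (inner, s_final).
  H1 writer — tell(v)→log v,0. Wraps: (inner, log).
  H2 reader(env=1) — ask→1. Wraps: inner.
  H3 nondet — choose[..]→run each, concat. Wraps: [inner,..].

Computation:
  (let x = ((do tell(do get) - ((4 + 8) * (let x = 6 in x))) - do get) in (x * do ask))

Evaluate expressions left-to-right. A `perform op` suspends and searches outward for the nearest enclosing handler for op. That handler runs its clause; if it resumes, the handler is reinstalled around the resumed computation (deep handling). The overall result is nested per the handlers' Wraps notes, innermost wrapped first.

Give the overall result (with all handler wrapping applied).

Answer: [((-74, 2), (2))]

Working:
get @ H0 ⇒ 2
tell(2) @ H1 ⇒ log+=2
get @ H0 ⇒ 2
ask @ H2 ⇒ 1
H0 returns (-74, 2)
H1 returns ((-74, 2), (2))
H2 returns ((-74, 2), (2))
H3 returns [((-74, 2), (2))]
= [((-74, 2), (2))]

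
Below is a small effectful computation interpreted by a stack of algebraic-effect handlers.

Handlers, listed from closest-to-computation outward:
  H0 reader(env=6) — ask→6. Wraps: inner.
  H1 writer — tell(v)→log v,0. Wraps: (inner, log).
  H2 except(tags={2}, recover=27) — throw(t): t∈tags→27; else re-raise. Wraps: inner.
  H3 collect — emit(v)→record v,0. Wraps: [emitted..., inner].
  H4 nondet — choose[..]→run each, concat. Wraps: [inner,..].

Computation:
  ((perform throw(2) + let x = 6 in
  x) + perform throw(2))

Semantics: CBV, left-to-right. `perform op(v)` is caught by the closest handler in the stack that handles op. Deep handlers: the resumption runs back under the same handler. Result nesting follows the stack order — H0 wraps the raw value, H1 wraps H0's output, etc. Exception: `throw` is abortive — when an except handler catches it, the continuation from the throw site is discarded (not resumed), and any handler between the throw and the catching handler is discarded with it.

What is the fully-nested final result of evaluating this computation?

Answer: [[27]]

Step-by-step:
throw(2) @ H2 caught ⇒ 27
H3 returns [27]
H4 returns [[27]]
= [[27]]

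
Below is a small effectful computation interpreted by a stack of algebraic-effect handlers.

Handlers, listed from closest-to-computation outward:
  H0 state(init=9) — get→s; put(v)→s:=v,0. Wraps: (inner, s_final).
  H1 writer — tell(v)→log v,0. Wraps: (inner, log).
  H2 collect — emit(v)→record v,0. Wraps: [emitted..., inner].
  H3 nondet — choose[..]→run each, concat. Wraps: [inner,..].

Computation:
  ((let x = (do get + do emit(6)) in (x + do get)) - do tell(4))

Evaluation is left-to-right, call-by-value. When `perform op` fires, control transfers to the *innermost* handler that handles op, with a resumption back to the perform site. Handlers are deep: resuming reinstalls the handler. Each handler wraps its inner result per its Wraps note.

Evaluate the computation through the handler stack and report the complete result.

Evaluation trace:
get @ H0 ⇒ 9
emit(6) @ H2 ⇒ out+=6
get @ H0 ⇒ 9
tell(4) @ H1 ⇒ log+=4
H0 returns (18, 9)
H1 returns ((18, 9), (4))
H2 returns [6, ((18, 9), (4))]
H3 returns [[6, ((18, 9), (4))]]
= [[6, ((18, 9), (4))]]

Answer: [[6, ((18, 9), (4))]]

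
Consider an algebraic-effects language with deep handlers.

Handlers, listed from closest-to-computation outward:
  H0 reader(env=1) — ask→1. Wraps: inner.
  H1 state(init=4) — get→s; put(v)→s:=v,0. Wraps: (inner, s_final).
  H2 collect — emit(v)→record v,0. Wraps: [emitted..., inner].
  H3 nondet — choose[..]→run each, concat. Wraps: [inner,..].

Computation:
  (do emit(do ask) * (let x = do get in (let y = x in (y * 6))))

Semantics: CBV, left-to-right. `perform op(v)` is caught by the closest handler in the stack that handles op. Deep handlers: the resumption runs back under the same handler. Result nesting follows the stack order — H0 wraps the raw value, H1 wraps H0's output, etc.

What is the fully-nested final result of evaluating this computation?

Answer: [[1, (0, 4)]]

Step-by-step:
ask @ H0 ⇒ 1
emit(1) @ H2 ⇒ out+=1
get @ H1 ⇒ 4
H0 returns 0
H1 returns (0, 4)
H2 returns [1, (0, 4)]
H3 returns [[1, (0, 4)]]
= [[1, (0, 4)]]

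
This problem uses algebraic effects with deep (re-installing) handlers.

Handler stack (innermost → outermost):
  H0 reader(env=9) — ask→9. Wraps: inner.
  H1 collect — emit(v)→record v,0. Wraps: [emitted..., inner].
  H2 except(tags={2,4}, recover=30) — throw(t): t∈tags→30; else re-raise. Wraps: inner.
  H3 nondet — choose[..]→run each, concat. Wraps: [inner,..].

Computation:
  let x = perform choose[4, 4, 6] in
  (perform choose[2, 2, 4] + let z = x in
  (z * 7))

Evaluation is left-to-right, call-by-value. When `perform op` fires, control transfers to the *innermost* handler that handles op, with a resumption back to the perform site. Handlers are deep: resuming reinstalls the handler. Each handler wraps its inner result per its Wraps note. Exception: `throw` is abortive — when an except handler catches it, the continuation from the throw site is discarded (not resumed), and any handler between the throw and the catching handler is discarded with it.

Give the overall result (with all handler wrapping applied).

Working:
choose[4, 4, 6] @ H3
  branch[0] choose=4:
    choose[2, 2, 4] @ H3
      branch[0] choose=2:
        H0 returns 30
        H1 returns [30]
        H2 returns [30]
        H3 returns [[30]]
      branch[1] choose=2:
        H0 returns 30
        H1 returns [30]
        H2 returns [30]
        H3 returns [[30]]
      branch[2] choose=4:
        H0 returns 32
        H1 returns [32]
        H2 returns [32]
        H3 returns [[32]]
  branch[1] choose=4:
    choose[2, 2, 4] @ H3
      branch[0] choose=2:
        H0 returns 30
        H1 returns [30]
        H2 returns [30]
        H3 returns [[30]]
      branch[1] choose=2:
        H0 returns 30
        H1 returns [30]
        H2 returns [30]
        H3 returns [[30]]
      branch[2] choose=4:
        H0 returns 32
        H1 returns [32]
        H2 returns [32]
        H3 returns [[32]]
  branch[2] choose=6:
    choose[2, 2, 4] @ H3
      branch[0] choose=2:
        H0 returns 44
        H1 returns [44]
        H2 returns [44]
        H3 returns [[44]]
      branch[1] choose=2:
        H0 returns 44
        H1 returns [44]
        H2 returns [44]
        H3 returns [[44]]
      branch[2] choose=4:
        H0 returns 46
        H1 returns [46]
        H2 returns [46]
        H3 returns [[46]]
= [[30], [30], [32], [30], [30], [32], [44], [44], [46]]

Answer: [[30], [30], [32], [30], [30], [32], [44], [44], [46]]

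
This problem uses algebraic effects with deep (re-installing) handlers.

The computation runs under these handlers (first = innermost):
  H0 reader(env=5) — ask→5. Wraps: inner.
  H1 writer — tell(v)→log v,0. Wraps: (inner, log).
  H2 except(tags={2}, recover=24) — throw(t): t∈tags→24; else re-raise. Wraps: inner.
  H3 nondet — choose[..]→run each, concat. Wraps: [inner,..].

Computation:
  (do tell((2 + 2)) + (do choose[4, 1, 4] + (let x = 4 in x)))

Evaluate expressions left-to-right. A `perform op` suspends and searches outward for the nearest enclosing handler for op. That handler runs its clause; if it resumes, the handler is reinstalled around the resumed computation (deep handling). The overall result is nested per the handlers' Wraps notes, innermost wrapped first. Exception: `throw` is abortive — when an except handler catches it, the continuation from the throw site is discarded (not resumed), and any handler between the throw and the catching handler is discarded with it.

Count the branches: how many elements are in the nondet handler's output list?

Evaluation trace:
tell(4) @ H1 ⇒ log+=4
choose[4, 1, 4] @ H3
  branch[0] choose=4:
    H0 returns 8
    H1 returns (8, (4))
    H2 returns (8, (4))
    H3 returns [(8, (4))]
  branch[1] choose=1:
    H0 returns 5
    H1 returns (5, (4))
    H2 returns (5, (4))
    H3 returns [(5, (4))]
  branch[2] choose=4:
    H0 returns 8
    H1 returns (8, (4))
    H2 returns (8, (4))
    H3 returns [(8, (4))]
= [(8, (4)), (5, (4)), (8, (4))]

Answer: 3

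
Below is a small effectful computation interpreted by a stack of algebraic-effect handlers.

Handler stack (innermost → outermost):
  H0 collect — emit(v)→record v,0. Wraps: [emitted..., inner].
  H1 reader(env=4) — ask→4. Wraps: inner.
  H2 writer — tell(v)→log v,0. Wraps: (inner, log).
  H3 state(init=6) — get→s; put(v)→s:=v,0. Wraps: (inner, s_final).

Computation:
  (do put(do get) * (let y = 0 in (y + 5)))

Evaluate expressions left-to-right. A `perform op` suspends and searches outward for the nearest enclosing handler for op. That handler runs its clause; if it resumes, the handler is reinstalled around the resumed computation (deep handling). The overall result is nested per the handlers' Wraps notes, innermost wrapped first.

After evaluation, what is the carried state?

Answer: 6

Working:
get @ H3 ⇒ 6
put(6) @ H3 ⇒ s:=6
H0 returns [0]
H1 returns [0]
H2 returns ([0], ())
H3 returns (([0], ()), 6)
= (([0], ()), 6)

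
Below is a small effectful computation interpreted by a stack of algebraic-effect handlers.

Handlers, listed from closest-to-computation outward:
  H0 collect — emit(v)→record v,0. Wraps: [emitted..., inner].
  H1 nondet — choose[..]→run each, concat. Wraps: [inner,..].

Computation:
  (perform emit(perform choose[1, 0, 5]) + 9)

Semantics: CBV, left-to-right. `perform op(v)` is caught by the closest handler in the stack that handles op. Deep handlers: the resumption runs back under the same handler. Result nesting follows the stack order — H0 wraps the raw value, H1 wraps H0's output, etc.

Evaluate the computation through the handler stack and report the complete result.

Step-by-step:
choose[1, 0, 5] @ H1
  branch[0] choose=1:
    emit(1) @ H0 ⇒ out+=1
    H0 returns [1, 9]
    H1 returns [[1, 9]]
  branch[1] choose=0:
    emit(0) @ H0 ⇒ out+=0
    H0 returns [0, 9]
    H1 returns [[0, 9]]
  branch[2] choose=5:
    emit(5) @ H0 ⇒ out+=5
    H0 returns [5, 9]
    H1 returns [[5, 9]]
= [[1, 9], [0, 9], [5, 9]]

Answer: [[1, 9], [0, 9], [5, 9]]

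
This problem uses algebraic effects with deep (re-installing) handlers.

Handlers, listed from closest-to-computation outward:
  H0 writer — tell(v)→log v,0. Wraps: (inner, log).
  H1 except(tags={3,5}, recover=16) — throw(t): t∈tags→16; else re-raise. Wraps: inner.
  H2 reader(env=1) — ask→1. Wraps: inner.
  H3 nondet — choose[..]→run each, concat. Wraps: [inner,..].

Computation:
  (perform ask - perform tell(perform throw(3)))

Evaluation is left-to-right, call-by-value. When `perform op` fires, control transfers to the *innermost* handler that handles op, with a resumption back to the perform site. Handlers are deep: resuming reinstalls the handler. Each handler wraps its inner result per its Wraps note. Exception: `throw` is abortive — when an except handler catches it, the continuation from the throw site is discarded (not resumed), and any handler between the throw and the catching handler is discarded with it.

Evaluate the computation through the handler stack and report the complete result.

Answer: [16]

Evaluation trace:
ask @ H2 ⇒ 1
throw(3) @ H1 caught ⇒ 16
H2 returns 16
H3 returns [16]
= [16]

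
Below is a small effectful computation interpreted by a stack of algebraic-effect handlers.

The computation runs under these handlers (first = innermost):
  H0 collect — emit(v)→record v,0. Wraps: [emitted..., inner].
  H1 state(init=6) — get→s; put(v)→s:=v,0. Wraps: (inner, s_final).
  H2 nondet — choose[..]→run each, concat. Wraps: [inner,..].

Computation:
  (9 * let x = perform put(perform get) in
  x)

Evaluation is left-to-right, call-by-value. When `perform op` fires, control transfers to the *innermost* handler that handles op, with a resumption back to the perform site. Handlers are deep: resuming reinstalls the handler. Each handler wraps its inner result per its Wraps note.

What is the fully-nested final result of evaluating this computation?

Evaluation trace:
get @ H1 ⇒ 6
put(6) @ H1 ⇒ s:=6
H0 returns [0]
H1 returns ([0], 6)
H2 returns [([0], 6)]
= [([0], 6)]

Answer: [([0], 6)]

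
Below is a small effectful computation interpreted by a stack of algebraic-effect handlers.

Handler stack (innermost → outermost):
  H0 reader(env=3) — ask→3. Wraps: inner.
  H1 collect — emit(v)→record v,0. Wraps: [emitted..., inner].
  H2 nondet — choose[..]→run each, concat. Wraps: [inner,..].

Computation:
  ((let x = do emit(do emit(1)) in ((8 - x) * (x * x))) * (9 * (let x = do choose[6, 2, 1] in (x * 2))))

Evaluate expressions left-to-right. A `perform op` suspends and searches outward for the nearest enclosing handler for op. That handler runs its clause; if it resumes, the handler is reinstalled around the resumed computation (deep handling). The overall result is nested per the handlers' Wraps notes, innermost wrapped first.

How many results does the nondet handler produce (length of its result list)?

Evaluation trace:
emit(1) @ H1 ⇒ out+=1
emit(0) @ H1 ⇒ out+=0
choose[6, 2, 1] @ H2
  branch[0] choose=6:
    H0 returns 0
    H1 returns [1, 0, 0]
    H2 returns [[1, 0, 0]]
  branch[1] choose=2:
    H0 returns 0
    H1 returns [1, 0, 0]
    H2 returns [[1, 0, 0]]
  branch[2] choose=1:
    H0 returns 0
    H1 returns [1, 0, 0]
    H2 returns [[1, 0, 0]]
= [[1, 0, 0], [1, 0, 0], [1, 0, 0]]

Answer: 3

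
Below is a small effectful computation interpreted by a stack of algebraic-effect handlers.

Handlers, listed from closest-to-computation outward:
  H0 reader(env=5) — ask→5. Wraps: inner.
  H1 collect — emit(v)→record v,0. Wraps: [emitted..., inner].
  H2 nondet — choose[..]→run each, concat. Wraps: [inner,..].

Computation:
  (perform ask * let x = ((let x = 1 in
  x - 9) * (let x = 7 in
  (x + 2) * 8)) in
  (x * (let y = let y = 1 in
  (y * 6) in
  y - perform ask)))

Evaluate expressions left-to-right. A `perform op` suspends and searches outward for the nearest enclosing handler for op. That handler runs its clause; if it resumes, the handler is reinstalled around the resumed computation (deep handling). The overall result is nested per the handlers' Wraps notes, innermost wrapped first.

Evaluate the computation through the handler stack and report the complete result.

Evaluation trace:
ask @ H0 ⇒ 5
ask @ H0 ⇒ 5
H0 returns -2880
H1 returns [-2880]
H2 returns [[-2880]]
= [[-2880]]

Answer: [[-2880]]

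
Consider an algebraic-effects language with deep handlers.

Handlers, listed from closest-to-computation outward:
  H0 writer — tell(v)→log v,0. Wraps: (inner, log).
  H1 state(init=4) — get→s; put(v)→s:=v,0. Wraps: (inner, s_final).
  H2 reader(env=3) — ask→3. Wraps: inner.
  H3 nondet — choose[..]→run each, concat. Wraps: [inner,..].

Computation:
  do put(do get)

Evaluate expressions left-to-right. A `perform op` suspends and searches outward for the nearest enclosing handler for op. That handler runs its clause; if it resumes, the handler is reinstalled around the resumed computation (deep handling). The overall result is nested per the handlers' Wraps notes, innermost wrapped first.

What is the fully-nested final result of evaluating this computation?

Answer: [((0, ()), 4)]

Step-by-step:
get @ H1 ⇒ 4
put(4) @ H1 ⇒ s:=4
H0 returns (0, ())
H1 returns ((0, ()), 4)
H2 returns ((0, ()), 4)
H3 returns [((0, ()), 4)]
= [((0, ()), 4)]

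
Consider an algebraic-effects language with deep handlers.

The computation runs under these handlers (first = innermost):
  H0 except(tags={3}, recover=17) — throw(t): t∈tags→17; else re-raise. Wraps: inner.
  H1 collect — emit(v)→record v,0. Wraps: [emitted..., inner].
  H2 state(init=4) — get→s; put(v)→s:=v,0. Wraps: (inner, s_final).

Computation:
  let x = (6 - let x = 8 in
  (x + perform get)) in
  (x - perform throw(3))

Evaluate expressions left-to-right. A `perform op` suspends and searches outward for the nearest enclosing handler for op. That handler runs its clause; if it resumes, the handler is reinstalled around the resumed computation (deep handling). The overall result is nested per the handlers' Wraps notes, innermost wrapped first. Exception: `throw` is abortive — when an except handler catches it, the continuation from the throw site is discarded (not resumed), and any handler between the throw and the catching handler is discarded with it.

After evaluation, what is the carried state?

Answer: 4

Evaluation trace:
get @ H2 ⇒ 4
throw(3) @ H0 caught ⇒ 17
H1 returns [17]
H2 returns ([17], 4)
= ([17], 4)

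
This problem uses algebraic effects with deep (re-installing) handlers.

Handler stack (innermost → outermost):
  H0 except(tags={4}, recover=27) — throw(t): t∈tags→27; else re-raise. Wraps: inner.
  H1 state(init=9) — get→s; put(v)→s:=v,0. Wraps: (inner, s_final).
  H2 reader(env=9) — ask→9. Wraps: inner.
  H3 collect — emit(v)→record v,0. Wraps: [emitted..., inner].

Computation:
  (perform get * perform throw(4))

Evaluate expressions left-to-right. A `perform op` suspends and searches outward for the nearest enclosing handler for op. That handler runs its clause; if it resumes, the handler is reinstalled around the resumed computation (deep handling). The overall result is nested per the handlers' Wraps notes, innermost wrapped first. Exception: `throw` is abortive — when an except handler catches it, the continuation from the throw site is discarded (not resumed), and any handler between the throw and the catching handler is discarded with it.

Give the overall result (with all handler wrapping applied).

Step-by-step:
get @ H1 ⇒ 9
throw(4) @ H0 caught ⇒ 27
H1 returns (27, 9)
H2 returns (27, 9)
H3 returns [(27, 9)]
= [(27, 9)]

Answer: [(27, 9)]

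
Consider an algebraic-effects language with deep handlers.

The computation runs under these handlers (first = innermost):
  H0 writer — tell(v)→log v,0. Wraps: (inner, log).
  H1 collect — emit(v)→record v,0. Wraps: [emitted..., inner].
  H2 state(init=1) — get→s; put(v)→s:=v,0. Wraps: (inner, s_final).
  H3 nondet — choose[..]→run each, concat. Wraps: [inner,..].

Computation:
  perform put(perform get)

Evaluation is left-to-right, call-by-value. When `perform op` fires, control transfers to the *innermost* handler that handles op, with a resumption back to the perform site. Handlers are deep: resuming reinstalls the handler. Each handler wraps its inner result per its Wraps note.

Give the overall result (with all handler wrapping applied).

Step-by-step:
get @ H2 ⇒ 1
put(1) @ H2 ⇒ s:=1
H0 returns (0, ())
H1 returns [(0, ())]
H2 returns ([(0, ())], 1)
H3 returns [([(0, ())], 1)]
= [([(0, ())], 1)]

Answer: [([(0, ())], 1)]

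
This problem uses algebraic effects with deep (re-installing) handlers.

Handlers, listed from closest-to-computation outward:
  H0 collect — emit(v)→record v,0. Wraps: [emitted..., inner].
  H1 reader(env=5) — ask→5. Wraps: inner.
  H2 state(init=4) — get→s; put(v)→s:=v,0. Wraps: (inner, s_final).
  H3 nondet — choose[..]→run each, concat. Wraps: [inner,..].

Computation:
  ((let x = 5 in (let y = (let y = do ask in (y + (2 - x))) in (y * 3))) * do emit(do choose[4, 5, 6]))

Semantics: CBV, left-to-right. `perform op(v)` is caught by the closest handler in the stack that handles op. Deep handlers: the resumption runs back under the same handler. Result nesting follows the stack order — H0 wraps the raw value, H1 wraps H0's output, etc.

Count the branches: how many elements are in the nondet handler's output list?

Answer: 3

Evaluation trace:
ask @ H1 ⇒ 5
choose[4, 5, 6] @ H3
  branch[0] choose=4:
    emit(4) @ H0 ⇒ out+=4
    H0 returns [4, 0]
    H1 returns [4, 0]
    H2 returns ([4, 0], 4)
    H3 returns [([4, 0], 4)]
  branch[1] choose=5:
    emit(5) @ H0 ⇒ out+=5
    H0 returns [5, 0]
    H1 returns [5, 0]
    H2 returns ([5, 0], 4)
    H3 returns [([5, 0], 4)]
  branch[2] choose=6:
    emit(6) @ H0 ⇒ out+=6
    H0 returns [6, 0]
    H1 returns [6, 0]
    H2 returns ([6, 0], 4)
    H3 returns [([6, 0], 4)]
= [([4, 0], 4), ([5, 0], 4), ([6, 0], 4)]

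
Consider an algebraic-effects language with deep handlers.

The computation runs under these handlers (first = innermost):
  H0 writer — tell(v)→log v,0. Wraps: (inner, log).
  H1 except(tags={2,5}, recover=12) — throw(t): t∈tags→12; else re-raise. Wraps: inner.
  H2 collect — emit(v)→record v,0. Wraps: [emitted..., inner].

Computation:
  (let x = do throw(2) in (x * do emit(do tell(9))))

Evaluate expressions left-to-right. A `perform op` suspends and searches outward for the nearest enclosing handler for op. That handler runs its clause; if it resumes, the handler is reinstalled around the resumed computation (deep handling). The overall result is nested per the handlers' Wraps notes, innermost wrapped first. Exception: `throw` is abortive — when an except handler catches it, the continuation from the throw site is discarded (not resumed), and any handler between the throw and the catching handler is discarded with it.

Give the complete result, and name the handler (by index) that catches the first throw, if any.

Step-by-step:
throw(2) @ H1 caught ⇒ 12
H2 returns [12]
= [12]

Answer: [12] ; first throw caught by: H1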